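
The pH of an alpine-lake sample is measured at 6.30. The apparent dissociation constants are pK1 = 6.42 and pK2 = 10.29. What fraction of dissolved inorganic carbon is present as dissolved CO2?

α₀ = 0.569

α₀ = 1 / (1 + K1/[H⁺] + K1K2/[H⁺]²) = 1 / (1 + 10^-0.12 + 10^-4.11)
   = 1 / (1 + 0.75858 + 7.7625×10^-5) = 1/1.7587 = 0.5686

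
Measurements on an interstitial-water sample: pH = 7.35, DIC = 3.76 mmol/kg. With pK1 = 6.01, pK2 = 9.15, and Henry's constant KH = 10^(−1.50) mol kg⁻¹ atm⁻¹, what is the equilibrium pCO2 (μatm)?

pCO2 = 5120 μatm

α₀ = 1 / (1 + K1/[H⁺] + K1K2/[H⁺]²) = 1 / (1 + 10^+1.34 + 10^-0.46)
   = 1 / (1 + 21.878 + 0.34674) = 1/23.224 = 0.04306
[CO2*] = α₀ × DIC = 0.04306 × 3.76 = 0.1619 mmol/kg
pCO2 = [CO2*]/KH = 1.619×10^-4 / 3.162×10^-2 = 5120 μatm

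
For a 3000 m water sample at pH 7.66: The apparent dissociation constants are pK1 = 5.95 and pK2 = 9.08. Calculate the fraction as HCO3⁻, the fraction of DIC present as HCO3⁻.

α₁ = 0.946

α₁ = 1 / (1 + [H⁺]/K1 + K2/[H⁺]) = 1 / (1 + 10^-1.71 + 10^-1.42)
   = 1 / (1 + 0.019498 + 0.038019) = 1/1.0575 = 0.9456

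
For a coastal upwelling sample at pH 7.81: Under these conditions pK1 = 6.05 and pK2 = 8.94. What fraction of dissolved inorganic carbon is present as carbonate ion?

α₂ = 0.0679

α₂ = 1 / (1 + [H⁺]/K2 + [H⁺]²/(K1K2)) = 1 / (1 + 10^+1.13 + 10^-0.63)
   = 1 / (1 + 13.490 + 0.23442) = 1/14.724 = 0.06792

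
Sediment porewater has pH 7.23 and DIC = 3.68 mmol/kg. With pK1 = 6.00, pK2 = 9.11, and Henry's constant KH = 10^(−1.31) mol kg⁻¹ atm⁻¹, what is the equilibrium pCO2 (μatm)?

α₀ = 1 / (1 + K1/[H⁺] + K1K2/[H⁺]²) = 1 / (1 + 10^+1.23 + 10^-0.65)
   = 1 / (1 + 16.982 + 0.22387) = 1/18.206 = 0.05493
[CO2*] = α₀ × DIC = 0.05493 × 3.68 = 0.2021 mmol/kg
pCO2 = [CO2*]/KH = 2.021×10^-4 / 4.898×10^-2 = 4130 μatm

pCO2 = 4130 μatm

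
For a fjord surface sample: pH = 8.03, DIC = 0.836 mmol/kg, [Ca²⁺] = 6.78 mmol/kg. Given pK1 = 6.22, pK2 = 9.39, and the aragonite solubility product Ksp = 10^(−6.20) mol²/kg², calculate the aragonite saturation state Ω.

Ω = 0.370

α₂ = 1 / (1 + [H⁺]/K2 + [H⁺]²/(K1K2)) = 1 / (1 + 10^+1.36 + 10^-0.45)
   = 1 / (1 + 22.909 + 0.35481) = 1/24.263 = 0.04121
[CO3²⁻] = α₂ × DIC = 0.04121 × 0.836 = 0.03446 mmol/kg
Ksp = 10^(−6.20) = 6.310×10^-7
Ω = [Ca²⁺][CO3²⁻]/Ksp = (6.78×10^-3)(3.446×10^-5) / 6.310×10^-7 = 0.370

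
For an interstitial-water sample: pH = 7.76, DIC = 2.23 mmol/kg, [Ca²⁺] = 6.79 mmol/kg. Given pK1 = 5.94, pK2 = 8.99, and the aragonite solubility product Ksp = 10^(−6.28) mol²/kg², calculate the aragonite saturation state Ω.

α₂ = 1 / (1 + [H⁺]/K2 + [H⁺]²/(K1K2)) = 1 / (1 + 10^+1.23 + 10^-0.59)
   = 1 / (1 + 16.982 + 0.25704) = 1/18.239 = 0.05483
[CO3²⁻] = α₂ × DIC = 0.05483 × 2.23 = 0.1223 mmol/kg
Ksp = 10^(−6.28) = 5.248×10^-7
Ω = [Ca²⁺][CO3²⁻]/Ksp = (6.79×10^-3)(1.223×10^-4) / 5.248×10^-7 = 1.58

Ω = 1.58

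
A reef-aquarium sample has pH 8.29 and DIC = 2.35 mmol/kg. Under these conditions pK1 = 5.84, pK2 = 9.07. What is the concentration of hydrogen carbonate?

[HCO3⁻] = 2.01 mmol/kg

α₁ = 1 / (1 + [H⁺]/K1 + K2/[H⁺]) = 1 / (1 + 10^-2.45 + 10^-0.78)
   = 1 / (1 + 0.0035481 + 0.16596) = 1/1.1695 = 0.8551
[HCO3⁻] = α₁ × DIC = 0.8551 × 2.35 = 2.01 mmol/kg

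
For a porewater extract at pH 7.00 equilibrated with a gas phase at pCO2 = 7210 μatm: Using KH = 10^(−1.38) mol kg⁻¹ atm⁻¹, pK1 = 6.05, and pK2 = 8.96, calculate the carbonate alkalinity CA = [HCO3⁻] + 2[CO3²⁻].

[CO2*] = KH · pCO2 = 10^(−1.38) × 7210×10^-6 = 3.006×10^-4 mol/kg
α₀ = 1/(1 + K1/[H⁺] + K1K2/[H⁺]²) = 1/(1 + 10^+0.95 + 10^-1.01) = 0.09990
DIC = [CO2*]/α₀ = 3.006×10^-4 / 0.09990 = 3.009 mmol/kg
CA = (α₁ + 2α₂)·DIC = (0.8903 + 2×0.009762) × 3.009 = 2.74 mmol/kg

CA = 2.74 mmol/kg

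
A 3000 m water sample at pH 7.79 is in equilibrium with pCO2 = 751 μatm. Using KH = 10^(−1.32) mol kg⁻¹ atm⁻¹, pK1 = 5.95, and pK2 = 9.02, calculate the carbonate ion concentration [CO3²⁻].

[CO3²⁻] = 0.146 mmol/kg

[CO2*] = KH · pCO2 = 10^(−1.32) × 751×10^-6 = 3.595×10^-5 mol/kg
α₀ = 1/(1 + K1/[H⁺] + K1K2/[H⁺]²) = 1/(1 + 10^+1.84 + 10^+0.61) = 0.01347
DIC = [CO2*]/α₀ = 3.595×10^-5 / 0.01347 = 2.669 mmol/kg
[CO3²⁻] = α₂·DIC; α₂ = 0.05486, so [CO3²⁻] = 0.05486 × 2.669 = 0.146 mmol/kg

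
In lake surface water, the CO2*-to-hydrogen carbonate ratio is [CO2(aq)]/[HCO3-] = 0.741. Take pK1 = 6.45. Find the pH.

From K1 = [H⁺][HCO3-]/[CO2(aq)]:  pH = pK1 − log₁₀([CO2(aq)]/[HCO3-])
log₁₀(0.741) = -0.130
pH = 6.45 − (-0.130) = 6.58

pH = 6.58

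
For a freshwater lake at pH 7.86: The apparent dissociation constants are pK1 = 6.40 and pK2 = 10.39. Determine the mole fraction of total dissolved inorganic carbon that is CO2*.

α₀ = 0.0334

α₀ = 1 / (1 + K1/[H⁺] + K1K2/[H⁺]²) = 1 / (1 + 10^+1.46 + 10^-1.07)
   = 1 / (1 + 28.840 + 0.085114) = 1/29.925 = 0.03342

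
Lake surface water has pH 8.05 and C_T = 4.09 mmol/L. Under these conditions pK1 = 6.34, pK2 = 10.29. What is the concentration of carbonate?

[CO3²⁻] = 0.0230 mmol/L

α₂ = 1 / (1 + [H⁺]/K2 + [H⁺]²/(K1K2)) = 1 / (1 + 10^+2.24 + 10^+0.53)
   = 1 / (1 + 173.78 + 3.3884) = 1/178.17 = 0.005613
[CO3²⁻] = α₂ × DIC = 0.005613 × 4.09 = 0.0230 mmol/L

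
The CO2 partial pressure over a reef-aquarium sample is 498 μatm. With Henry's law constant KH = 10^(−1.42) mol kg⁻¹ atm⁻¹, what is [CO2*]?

[CO2*] = 18.9 μmol/kg

KH = 10^(−1.42) = 3.802×10^-2 mol kg⁻¹ atm⁻¹
[CO2*] = KH · pCO2 = 3.802×10^-2 × 498×10^-6 atm = 1.89×10^-5 mol/kg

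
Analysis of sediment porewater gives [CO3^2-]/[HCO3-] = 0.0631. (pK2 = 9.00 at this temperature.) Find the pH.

From K2 = [H⁺][CO3^2-]/[HCO3-]:  pH = pK2 + log₁₀([CO3^2-]/[HCO3-])
log₁₀(0.0631) = -1.200
pH = 9.00 + (-1.200) = 7.80

pH = 7.80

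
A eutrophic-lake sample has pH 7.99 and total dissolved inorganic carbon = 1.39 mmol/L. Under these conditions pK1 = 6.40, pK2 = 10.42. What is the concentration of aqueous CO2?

α₀ = 1 / (1 + K1/[H⁺] + K1K2/[H⁺]²) = 1 / (1 + 10^+1.59 + 10^-0.84)
   = 1 / (1 + 38.905 + 0.14454) = 1/40.049 = 0.02497
[CO2*] = α₀ × DIC = 0.02497 × 1.39 = 0.0347 mmol/L

[CO2*] = 0.0347 mmol/L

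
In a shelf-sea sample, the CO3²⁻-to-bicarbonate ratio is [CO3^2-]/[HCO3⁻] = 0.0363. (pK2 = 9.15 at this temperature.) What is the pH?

pH = 7.71

From K2 = [H⁺][CO3^2-]/[HCO3⁻]:  pH = pK2 + log₁₀([CO3^2-]/[HCO3⁻])
log₁₀(0.0363) = -1.440
pH = 9.15 + (-1.440) = 7.71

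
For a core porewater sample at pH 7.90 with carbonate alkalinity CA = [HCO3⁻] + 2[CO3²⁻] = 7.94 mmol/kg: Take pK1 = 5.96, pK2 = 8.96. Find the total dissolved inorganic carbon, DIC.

DIC = 7.43 mmol/kg

CA = [HCO3⁻] + 2[CO3²⁻] = (α₁ + 2α₂)·DIC
At pH 7.90: [H⁺]/K1 = 10^-1.94 = 0.011482, K2/[H⁺] = 10^-1.06 = 0.087096
α₁ = 1/(1 + 0.011482 + 0.087096) = 1/1.0986 = 0.9103; α₂ = α₁·K2/[H⁺] = 0.07928
α₁ + 2α₂ = 1.0688
DIC = CA / (α₁ + 2α₂) = 7.94 / 1.0688 = 7.43 mmol/kg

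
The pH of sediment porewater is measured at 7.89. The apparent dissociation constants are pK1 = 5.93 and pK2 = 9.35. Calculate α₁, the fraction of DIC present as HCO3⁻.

α₁ = 1 / (1 + [H⁺]/K1 + K2/[H⁺]) = 1 / (1 + 10^-1.96 + 10^-1.46)
   = 1 / (1 + 0.010965 + 0.034674) = 1/1.0456 = 0.9564

α₁ = 0.956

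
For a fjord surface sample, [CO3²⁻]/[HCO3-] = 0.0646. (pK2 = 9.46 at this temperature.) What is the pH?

pH = 8.27

From K2 = [H⁺][CO3²⁻]/[HCO3-]:  pH = pK2 + log₁₀([CO3²⁻]/[HCO3-])
log₁₀(0.0646) = -1.190
pH = 9.46 + (-1.190) = 8.27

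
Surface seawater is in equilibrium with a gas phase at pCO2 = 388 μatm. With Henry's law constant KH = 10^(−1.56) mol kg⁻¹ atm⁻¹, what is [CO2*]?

[CO2*] = 10.7 μmol/kg

KH = 10^(−1.56) = 2.754×10^-2 mol kg⁻¹ atm⁻¹
[CO2*] = KH · pCO2 = 2.754×10^-2 × 388×10^-6 atm = 1.07×10^-5 mol/kg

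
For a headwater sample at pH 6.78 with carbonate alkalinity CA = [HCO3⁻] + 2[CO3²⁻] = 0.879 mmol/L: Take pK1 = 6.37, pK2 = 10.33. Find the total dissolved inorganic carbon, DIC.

CA = [HCO3⁻] + 2[CO3²⁻] = (α₁ + 2α₂)·DIC
At pH 6.78: [H⁺]/K1 = 10^-0.41 = 0.38905, K2/[H⁺] = 10^-3.55 = 0.00028184
α₁ = 1/(1 + 0.38905 + 0.00028184) = 1/1.3893 = 0.7198; α₂ = α₁·K2/[H⁺] = 0.0002029
α₁ + 2α₂ = 0.7202
DIC = CA / (α₁ + 2α₂) = 0.879 / 0.7202 = 1.22 mmol/L

DIC = 1.22 mmol/L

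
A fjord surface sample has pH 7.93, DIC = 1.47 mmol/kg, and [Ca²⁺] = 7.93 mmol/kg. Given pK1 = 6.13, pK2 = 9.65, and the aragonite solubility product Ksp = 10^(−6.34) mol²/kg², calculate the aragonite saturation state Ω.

Ω = 0.470

α₂ = 1 / (1 + [H⁺]/K2 + [H⁺]²/(K1K2)) = 1 / (1 + 10^+1.72 + 10^-0.08)
   = 1 / (1 + 52.481 + 0.83176) = 1/54.313 = 0.01841
[CO3²⁻] = α₂ × DIC = 0.01841 × 1.47 = 0.02707 mmol/kg
Ksp = 10^(−6.34) = 4.571×10^-7
Ω = [Ca²⁺][CO3²⁻]/Ksp = (7.93×10^-3)(2.707×10^-5) / 4.571×10^-7 = 0.470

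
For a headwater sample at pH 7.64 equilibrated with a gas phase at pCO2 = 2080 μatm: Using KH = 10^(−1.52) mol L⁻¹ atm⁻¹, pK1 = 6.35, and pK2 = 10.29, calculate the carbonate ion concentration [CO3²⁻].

[CO2*] = KH · pCO2 = 10^(−1.52) × 2080×10^-6 = 6.281×10^-5 mol/L
α₀ = 1/(1 + K1/[H⁺] + K1K2/[H⁺]²) = 1/(1 + 10^+1.29 + 10^-1.36) = 0.04868
DIC = [CO2*]/α₀ = 6.281×10^-5 / 0.04868 = 1.290 mmol/L
[CO3²⁻] = α₂·DIC; α₂ = 0.002125, so [CO3²⁻] = 0.002125 × 1.290 = 0.00274 mmol/L = 2.74 μmol/L

[CO3²⁻] = 2.74 μmol/L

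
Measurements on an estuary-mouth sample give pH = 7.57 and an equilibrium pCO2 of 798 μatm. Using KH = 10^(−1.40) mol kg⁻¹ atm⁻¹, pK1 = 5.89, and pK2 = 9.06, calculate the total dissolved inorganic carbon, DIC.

[CO2*] = KH · pCO2 = 10^(−1.40) × 798×10^-6 = 3.177×10^-5 mol/kg
α₀ = 1/(1 + K1/[H⁺] + K1K2/[H⁺]²) = 1/(1 + 10^+1.68 + 10^+0.19) = 0.01984
DIC = [CO2*]/α₀ = 3.177×10^-5 / 0.01984 = 1.60 mmol/kg

DIC = 1.60 mmol/kg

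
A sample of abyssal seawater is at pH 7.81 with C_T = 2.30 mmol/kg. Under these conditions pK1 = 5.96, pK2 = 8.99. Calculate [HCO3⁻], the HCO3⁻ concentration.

α₁ = 1 / (1 + [H⁺]/K1 + K2/[H⁺]) = 1 / (1 + 10^-1.85 + 10^-1.18)
   = 1 / (1 + 0.014125 + 0.066069) = 1/1.0802 = 0.9258
[HCO3⁻] = α₁ × DIC = 0.9258 × 2.30 = 2.13 mmol/kg

[HCO3⁻] = 2.13 mmol/kg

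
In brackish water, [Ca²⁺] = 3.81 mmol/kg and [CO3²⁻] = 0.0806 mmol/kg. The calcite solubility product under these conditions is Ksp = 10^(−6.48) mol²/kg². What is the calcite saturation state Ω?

Ksp = 10^(−6.48) = 3.311×10^-7
Ω = [Ca²⁺][CO3²⁻]/Ksp = (3.81×10^-3)(0.0806×10^-3) / 3.311×10^-7 = 0.927

Ω = 0.927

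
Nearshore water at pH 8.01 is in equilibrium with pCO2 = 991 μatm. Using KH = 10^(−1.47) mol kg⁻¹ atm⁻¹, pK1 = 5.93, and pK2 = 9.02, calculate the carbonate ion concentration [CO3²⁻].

[CO3²⁻] = 0.395 mmol/kg

[CO2*] = KH · pCO2 = 10^(−1.47) × 991×10^-6 = 3.358×10^-5 mol/kg
α₀ = 1/(1 + K1/[H⁺] + K1K2/[H⁺]²) = 1/(1 + 10^+2.08 + 10^+1.07) = 0.007520
DIC = [CO2*]/α₀ = 3.358×10^-5 / 0.007520 = 4.465 mmol/kg
[CO3²⁻] = α₂·DIC; α₂ = 0.08835, so [CO3²⁻] = 0.08835 × 4.465 = 0.395 mmol/kg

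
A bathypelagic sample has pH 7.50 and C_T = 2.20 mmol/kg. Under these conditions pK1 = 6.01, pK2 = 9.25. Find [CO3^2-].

[CO3²⁻] = 0.0373 mmol/kg

α₂ = 1 / (1 + [H⁺]/K2 + [H⁺]²/(K1K2)) = 1 / (1 + 10^+1.75 + 10^+0.26)
   = 1 / (1 + 56.234 + 1.8197) = 1/59.054 = 0.01693
[CO3²⁻] = α₂ × DIC = 0.01693 × 2.20 = 0.0373 mmol/kg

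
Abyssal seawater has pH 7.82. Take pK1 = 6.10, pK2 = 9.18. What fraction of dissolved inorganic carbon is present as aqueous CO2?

α₀ = 0.0179

α₀ = 1 / (1 + K1/[H⁺] + K1K2/[H⁺]²) = 1 / (1 + 10^+1.72 + 10^+0.36)
   = 1 / (1 + 52.481 + 2.2909) = 1/55.772 = 0.01793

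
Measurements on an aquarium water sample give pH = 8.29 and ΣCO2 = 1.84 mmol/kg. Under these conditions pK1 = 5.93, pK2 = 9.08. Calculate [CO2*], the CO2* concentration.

α₀ = 1 / (1 + K1/[H⁺] + K1K2/[H⁺]²) = 1 / (1 + 10^+2.36 + 10^+1.57)
   = 1 / (1 + 229.09 + 37.154) = 1/267.24 = 0.003742
[CO2*] = α₀ × DIC = 0.003742 × 1.84 = 0.00689 mmol/kg = 6.89 μmol/kg

[CO2*] = 6.89 μmol/kg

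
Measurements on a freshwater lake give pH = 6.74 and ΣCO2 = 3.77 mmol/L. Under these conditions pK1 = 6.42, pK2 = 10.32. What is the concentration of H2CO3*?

α₀ = 1 / (1 + K1/[H⁺] + K1K2/[H⁺]²) = 1 / (1 + 10^+0.32 + 10^-3.26)
   = 1 / (1 + 2.0893 + 0.00054954) = 1/3.0898 = 0.3236
[CO2*] = α₀ × DIC = 0.3236 × 3.77 = 1.22 mmol/L

[CO2*] = 1.22 mmol/L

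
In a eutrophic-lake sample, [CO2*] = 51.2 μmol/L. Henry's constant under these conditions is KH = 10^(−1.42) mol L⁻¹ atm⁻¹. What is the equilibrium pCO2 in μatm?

KH = 10^(−1.42) = 3.802×10^-2 mol L⁻¹ atm⁻¹
pCO2 = [CO2*]/KH = 51.2×10^-6 / 3.802×10^-2 = 1.35×10^-3 atm = 1350 μatm

pCO2 = 1350 μatm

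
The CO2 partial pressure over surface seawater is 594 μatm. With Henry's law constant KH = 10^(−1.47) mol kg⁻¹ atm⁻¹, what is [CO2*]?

[CO2*] = 20.1 μmol/kg

KH = 10^(−1.47) = 3.388×10^-2 mol kg⁻¹ atm⁻¹
[CO2*] = KH · pCO2 = 3.388×10^-2 × 594×10^-6 atm = 2.01×10^-5 mol/kg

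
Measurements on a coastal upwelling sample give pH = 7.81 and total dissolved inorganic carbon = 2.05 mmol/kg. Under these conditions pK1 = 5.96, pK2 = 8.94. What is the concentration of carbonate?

[CO3²⁻] = 0.140 mmol/kg

α₂ = 1 / (1 + [H⁺]/K2 + [H⁺]²/(K1K2)) = 1 / (1 + 10^+1.13 + 10^-0.72)
   = 1 / (1 + 13.490 + 0.19055) = 1/14.680 = 0.06812
[CO3²⁻] = α₂ × DIC = 0.06812 × 2.05 = 0.140 mmol/kg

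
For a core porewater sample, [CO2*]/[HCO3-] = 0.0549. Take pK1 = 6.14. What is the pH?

From K1 = [H⁺][HCO3-]/[CO2*]:  pH = pK1 − log₁₀([CO2*]/[HCO3-])
log₁₀(0.0549) = -1.260
pH = 6.14 − (-1.260) = 7.40

pH = 7.40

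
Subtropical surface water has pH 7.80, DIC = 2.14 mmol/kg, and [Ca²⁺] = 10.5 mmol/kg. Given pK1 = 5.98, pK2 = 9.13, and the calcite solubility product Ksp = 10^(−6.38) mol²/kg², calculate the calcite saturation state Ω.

α₂ = 1 / (1 + [H⁺]/K2 + [H⁺]²/(K1K2)) = 1 / (1 + 10^+1.33 + 10^-0.49)
   = 1 / (1 + 21.380 + 0.32359) = 1/22.703 = 0.04405
[CO3²⁻] = α₂ × DIC = 0.04405 × 2.14 = 0.09426 mmol/kg
Ksp = 10^(−6.38) = 4.169×10^-7
Ω = [Ca²⁺][CO3²⁻]/Ksp = (10.5×10^-3)(9.426×10^-5) / 4.169×10^-7 = 2.37

Ω = 2.37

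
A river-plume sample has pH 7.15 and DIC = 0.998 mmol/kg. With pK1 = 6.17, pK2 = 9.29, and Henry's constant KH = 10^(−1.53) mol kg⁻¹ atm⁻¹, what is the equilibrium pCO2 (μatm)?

α₀ = 1 / (1 + K1/[H⁺] + K1K2/[H⁺]²) = 1 / (1 + 10^+0.98 + 10^-1.16)
   = 1 / (1 + 9.5499 + 0.069183) = 1/10.619 = 0.09417
[CO2*] = α₀ × DIC = 0.09417 × 0.998 = 0.09398 mmol/kg
pCO2 = [CO2*]/KH = 9.398×10^-5 / 2.951×10^-2 = 3180 μatm

pCO2 = 3180 μatm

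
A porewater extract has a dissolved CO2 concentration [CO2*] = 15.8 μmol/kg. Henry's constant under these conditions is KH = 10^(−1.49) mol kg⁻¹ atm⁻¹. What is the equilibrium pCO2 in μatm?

pCO2 = 488 μatm

KH = 10^(−1.49) = 3.236×10^-2 mol kg⁻¹ atm⁻¹
pCO2 = [CO2*]/KH = 15.8×10^-6 / 3.236×10^-2 = 4.88×10^-4 atm = 488 μatm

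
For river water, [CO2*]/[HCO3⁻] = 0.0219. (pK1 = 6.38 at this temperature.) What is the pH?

pH = 8.04

From K1 = [H⁺][HCO3⁻]/[CO2*]:  pH = pK1 − log₁₀([CO2*]/[HCO3⁻])
log₁₀(0.0219) = -1.660
pH = 6.38 − (-1.660) = 8.04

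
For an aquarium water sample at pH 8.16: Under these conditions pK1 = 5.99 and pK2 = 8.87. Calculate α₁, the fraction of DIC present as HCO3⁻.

α₁ = 0.832

α₁ = 1 / (1 + [H⁺]/K1 + K2/[H⁺]) = 1 / (1 + 10^-2.17 + 10^-0.71)
   = 1 / (1 + 0.0067608 + 0.19498) = 1/1.2017 = 0.8321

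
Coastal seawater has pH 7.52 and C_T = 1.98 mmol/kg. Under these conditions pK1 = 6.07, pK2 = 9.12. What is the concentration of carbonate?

[CO3²⁻] = 0.0469 mmol/kg

α₂ = 1 / (1 + [H⁺]/K2 + [H⁺]²/(K1K2)) = 1 / (1 + 10^+1.60 + 10^+0.15)
   = 1 / (1 + 39.811 + 1.4125) = 1/42.223 = 0.02368
[CO3²⁻] = α₂ × DIC = 0.02368 × 1.98 = 0.0469 mmol/kg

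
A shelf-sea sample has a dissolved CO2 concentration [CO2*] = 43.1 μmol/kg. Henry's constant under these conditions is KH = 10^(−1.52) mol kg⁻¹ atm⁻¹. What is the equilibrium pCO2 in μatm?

pCO2 = 1430 μatm

KH = 10^(−1.52) = 3.020×10^-2 mol kg⁻¹ atm⁻¹
pCO2 = [CO2*]/KH = 43.1×10^-6 / 3.020×10^-2 = 1.43×10^-3 atm = 1430 μatm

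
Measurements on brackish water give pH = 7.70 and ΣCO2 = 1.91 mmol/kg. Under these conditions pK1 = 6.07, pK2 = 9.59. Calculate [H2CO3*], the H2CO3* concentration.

[CO2*] = 0.0432 mmol/kg

α₀ = 1 / (1 + K1/[H⁺] + K1K2/[H⁺]²) = 1 / (1 + 10^+1.63 + 10^-0.26)
   = 1 / (1 + 42.658 + 0.54954) = 1/44.207 = 0.02262
[CO2*] = α₀ × DIC = 0.02262 × 1.91 = 0.0432 mmol/kg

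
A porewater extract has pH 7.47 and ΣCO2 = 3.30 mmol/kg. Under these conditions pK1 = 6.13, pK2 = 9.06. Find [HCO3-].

[HCO3⁻] = 3.08 mmol/kg

α₁ = 1 / (1 + [H⁺]/K1 + K2/[H⁺]) = 1 / (1 + 10^-1.34 + 10^-1.59)
   = 1 / (1 + 0.045709 + 0.025704) = 1/1.0714 = 0.9333
[HCO3⁻] = α₁ × DIC = 0.9333 × 3.30 = 3.08 mmol/kg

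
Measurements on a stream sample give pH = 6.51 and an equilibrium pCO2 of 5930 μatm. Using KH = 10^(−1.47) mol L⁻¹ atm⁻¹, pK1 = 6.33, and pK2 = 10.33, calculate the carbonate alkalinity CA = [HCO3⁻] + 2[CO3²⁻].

[CO2*] = KH · pCO2 = 10^(−1.47) × 5930×10^-6 = 2.009×10^-4 mol/L
α₀ = 1/(1 + K1/[H⁺] + K1K2/[H⁺]²) = 1/(1 + 10^+0.18 + 10^-3.64) = 0.3978
DIC = [CO2*]/α₀ = 2.009×10^-4 / 0.3978 = 0.5051 mmol/L
CA = (α₁ + 2α₂)·DIC = (0.6021 + 2×9.113×10^-5) × 0.5051 = 0.304 mmol/L

CA = 0.304 mmol/L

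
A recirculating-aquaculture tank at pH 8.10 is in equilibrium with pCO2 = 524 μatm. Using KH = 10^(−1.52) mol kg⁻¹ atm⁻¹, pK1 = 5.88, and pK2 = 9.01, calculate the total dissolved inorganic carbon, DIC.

[CO2*] = KH · pCO2 = 10^(−1.52) × 524×10^-6 = 1.582×10^-5 mol/kg
α₀ = 1/(1 + K1/[H⁺] + K1K2/[H⁺]²) = 1/(1 + 10^+2.22 + 10^+1.31) = 0.005337
DIC = [CO2*]/α₀ = 1.582×10^-5 / 0.005337 = 2.97 mmol/kg

DIC = 2.97 mmol/kg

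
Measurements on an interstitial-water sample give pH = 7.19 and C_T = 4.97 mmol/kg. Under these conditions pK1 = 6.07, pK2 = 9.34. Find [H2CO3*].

[CO2*] = 0.348 mmol/kg

α₀ = 1 / (1 + K1/[H⁺] + K1K2/[H⁺]²) = 1 / (1 + 10^+1.12 + 10^-1.03)
   = 1 / (1 + 13.183 + 0.093325) = 1/14.276 = 0.07005
[CO2*] = α₀ × DIC = 0.07005 × 4.97 = 0.348 mmol/kg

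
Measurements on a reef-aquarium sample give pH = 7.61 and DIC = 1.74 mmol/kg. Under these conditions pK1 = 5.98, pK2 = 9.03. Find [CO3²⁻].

α₂ = 1 / (1 + [H⁺]/K2 + [H⁺]²/(K1K2)) = 1 / (1 + 10^+1.42 + 10^-0.21)
   = 1 / (1 + 26.303 + 0.61660) = 1/27.919 = 0.03582
[CO3²⁻] = α₂ × DIC = 0.03582 × 1.74 = 0.0623 mmol/kg

[CO3²⁻] = 0.0623 mmol/kg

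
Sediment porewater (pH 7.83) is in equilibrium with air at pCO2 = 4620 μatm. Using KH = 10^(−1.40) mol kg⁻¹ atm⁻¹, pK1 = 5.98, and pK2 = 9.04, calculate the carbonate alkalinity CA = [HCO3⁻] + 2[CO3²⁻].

[CO2*] = KH · pCO2 = 10^(−1.40) × 4620×10^-6 = 1.839×10^-4 mol/kg
α₀ = 1/(1 + K1/[H⁺] + K1K2/[H⁺]²) = 1/(1 + 10^+1.85 + 10^+0.64) = 0.01313
DIC = [CO2*]/α₀ = 1.839×10^-4 / 0.01313 = 14.01 mmol/kg
CA = (α₁ + 2α₂)·DIC = (0.9296 + 2×0.05732) × 14.01 = 14.6 mmol/kg

CA = 14.6 mmol/kg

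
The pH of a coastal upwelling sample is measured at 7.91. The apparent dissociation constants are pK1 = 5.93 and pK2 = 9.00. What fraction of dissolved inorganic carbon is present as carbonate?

α₂ = 0.0745

α₂ = 1 / (1 + [H⁺]/K2 + [H⁺]²/(K1K2)) = 1 / (1 + 10^+1.09 + 10^-0.89)
   = 1 / (1 + 12.303 + 0.12882) = 1/13.432 = 0.07445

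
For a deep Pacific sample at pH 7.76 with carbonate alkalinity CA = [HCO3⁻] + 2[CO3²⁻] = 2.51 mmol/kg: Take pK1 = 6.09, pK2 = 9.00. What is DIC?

DIC = 2.43 mmol/kg

CA = [HCO3⁻] + 2[CO3²⁻] = (α₁ + 2α₂)·DIC
At pH 7.76: [H⁺]/K1 = 10^-1.67 = 0.021380, K2/[H⁺] = 10^-1.24 = 0.057544
α₁ = 1/(1 + 0.021380 + 0.057544) = 1/1.0789 = 0.9268; α₂ = α₁·K2/[H⁺] = 0.05333
α₁ + 2α₂ = 1.0335
DIC = CA / (α₁ + 2α₂) = 2.51 / 1.0335 = 2.43 mmol/kg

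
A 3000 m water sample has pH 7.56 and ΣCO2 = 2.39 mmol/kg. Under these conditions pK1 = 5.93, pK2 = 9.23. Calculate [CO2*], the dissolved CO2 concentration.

[CO2*] = 0.0536 mmol/kg

α₀ = 1 / (1 + K1/[H⁺] + K1K2/[H⁺]²) = 1 / (1 + 10^+1.63 + 10^-0.04)
   = 1 / (1 + 42.658 + 0.91201) = 1/44.570 = 0.02244
[CO2*] = α₀ × DIC = 0.02244 × 2.39 = 0.0536 mmol/kg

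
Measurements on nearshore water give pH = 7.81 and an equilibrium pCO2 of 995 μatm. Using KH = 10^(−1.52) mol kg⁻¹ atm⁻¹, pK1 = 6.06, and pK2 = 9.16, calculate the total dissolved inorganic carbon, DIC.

DIC = 1.80 mmol/kg

[CO2*] = KH · pCO2 = 10^(−1.52) × 995×10^-6 = 3.005×10^-5 mol/kg
α₀ = 1/(1 + K1/[H⁺] + K1K2/[H⁺]²) = 1/(1 + 10^+1.75 + 10^+0.40) = 0.01674
DIC = [CO2*]/α₀ = 3.005×10^-5 / 0.01674 = 1.80 mmol/kg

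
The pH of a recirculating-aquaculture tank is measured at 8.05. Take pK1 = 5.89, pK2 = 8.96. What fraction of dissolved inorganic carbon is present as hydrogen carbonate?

α₁ = 1 / (1 + [H⁺]/K1 + K2/[H⁺]) = 1 / (1 + 10^-2.16 + 10^-0.91)
   = 1 / (1 + 0.0069183 + 0.12303) = 1/1.1299 = 0.8850

α₁ = 0.885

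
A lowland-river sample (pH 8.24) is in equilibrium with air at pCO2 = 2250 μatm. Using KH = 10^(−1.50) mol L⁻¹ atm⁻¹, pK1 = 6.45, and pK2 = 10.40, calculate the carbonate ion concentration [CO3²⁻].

[CO2*] = KH · pCO2 = 10^(−1.50) × 2250×10^-6 = 7.115×10^-5 mol/L
α₀ = 1/(1 + K1/[H⁺] + K1K2/[H⁺]²) = 1/(1 + 10^+1.79 + 10^-0.37) = 0.01585
DIC = [CO2*]/α₀ = 7.115×10^-5 / 0.01585 = 4.489 mmol/L
[CO3²⁻] = α₂·DIC; α₂ = 0.006762, so [CO3²⁻] = 0.006762 × 4.489 = 0.0304 mmol/L

[CO3²⁻] = 0.0304 mmol/L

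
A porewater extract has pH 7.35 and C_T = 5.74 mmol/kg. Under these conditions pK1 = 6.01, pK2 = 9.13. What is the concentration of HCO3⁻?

[HCO3⁻] = 5.40 mmol/kg

α₁ = 1 / (1 + [H⁺]/K1 + K2/[H⁺]) = 1 / (1 + 10^-1.34 + 10^-1.78)
   = 1 / (1 + 0.045709 + 0.016596) = 1/1.0623 = 0.9413
[HCO3⁻] = α₁ × DIC = 0.9413 × 5.74 = 5.40 mmol/kg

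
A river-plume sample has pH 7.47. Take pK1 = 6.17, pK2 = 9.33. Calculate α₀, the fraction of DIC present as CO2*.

α₀ = 0.0471

α₀ = 1 / (1 + K1/[H⁺] + K1K2/[H⁺]²) = 1 / (1 + 10^+1.30 + 10^-0.56)
   = 1 / (1 + 19.953 + 0.27542) = 1/21.228 = 0.04711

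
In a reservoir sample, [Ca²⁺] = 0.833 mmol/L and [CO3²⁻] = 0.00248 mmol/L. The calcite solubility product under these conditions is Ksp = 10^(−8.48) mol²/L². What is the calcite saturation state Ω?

Ksp = 10^(−8.48) = 3.311×10^-9
Ω = [Ca²⁺][CO3²⁻]/Ksp = (0.833×10^-3)(0.00248×10^-3) / 3.311×10^-9 = 0.624

Ω = 0.624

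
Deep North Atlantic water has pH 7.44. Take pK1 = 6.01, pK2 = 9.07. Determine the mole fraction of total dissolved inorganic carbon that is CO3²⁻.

α₂ = 1 / (1 + [H⁺]/K2 + [H⁺]²/(K1K2)) = 1 / (1 + 10^+1.63 + 10^+0.20)
   = 1 / (1 + 42.658 + 1.5849) = 1/45.243 = 0.02210

α₂ = 0.0221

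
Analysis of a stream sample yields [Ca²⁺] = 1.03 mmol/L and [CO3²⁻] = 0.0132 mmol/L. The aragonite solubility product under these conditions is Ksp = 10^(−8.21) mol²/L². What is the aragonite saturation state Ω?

Ksp = 10^(−8.21) = 6.166×10^-9
Ω = [Ca²⁺][CO3²⁻]/Ksp = (1.03×10^-3)(0.0132×10^-3) / 6.166×10^-9 = 2.21

Ω = 2.21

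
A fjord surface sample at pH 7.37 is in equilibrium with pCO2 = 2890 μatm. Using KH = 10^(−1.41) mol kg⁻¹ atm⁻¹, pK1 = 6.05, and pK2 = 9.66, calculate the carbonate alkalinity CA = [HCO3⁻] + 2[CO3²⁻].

[CO2*] = KH · pCO2 = 10^(−1.41) × 2890×10^-6 = 1.124×10^-4 mol/kg
α₀ = 1/(1 + K1/[H⁺] + K1K2/[H⁺]²) = 1/(1 + 10^+1.32 + 10^-0.97) = 0.04545
DIC = [CO2*]/α₀ = 1.124×10^-4 / 0.04545 = 2.474 mmol/kg
CA = (α₁ + 2α₂)·DIC = (0.9497 + 2×0.004871) × 2.474 = 2.37 mmol/kg

CA = 2.37 mmol/kg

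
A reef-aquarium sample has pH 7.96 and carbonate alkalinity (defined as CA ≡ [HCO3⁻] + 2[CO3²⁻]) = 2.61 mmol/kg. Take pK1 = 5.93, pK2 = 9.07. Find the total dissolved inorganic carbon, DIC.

CA = [HCO3⁻] + 2[CO3²⁻] = (α₁ + 2α₂)·DIC
At pH 7.96: [H⁺]/K1 = 10^-2.03 = 0.0093325, K2/[H⁺] = 10^-1.11 = 0.077625
α₁ = 1/(1 + 0.0093325 + 0.077625) = 1/1.0870 = 0.9200; α₂ = α₁·K2/[H⁺] = 0.07141
α₁ + 2α₂ = 1.0628
DIC = CA / (α₁ + 2α₂) = 2.61 / 1.0628 = 2.46 mmol/kg

DIC = 2.46 mmol/kg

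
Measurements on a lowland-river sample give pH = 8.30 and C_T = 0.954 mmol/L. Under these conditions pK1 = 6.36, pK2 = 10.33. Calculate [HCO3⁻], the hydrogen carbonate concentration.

α₁ = 1 / (1 + [H⁺]/K1 + K2/[H⁺]) = 1 / (1 + 10^-1.94 + 10^-2.03)
   = 1 / (1 + 0.011482 + 0.0093325) = 1/1.0208 = 0.9796
[HCO3⁻] = α₁ × DIC = 0.9796 × 0.954 = 0.935 mmol/L

[HCO3⁻] = 0.935 mmol/L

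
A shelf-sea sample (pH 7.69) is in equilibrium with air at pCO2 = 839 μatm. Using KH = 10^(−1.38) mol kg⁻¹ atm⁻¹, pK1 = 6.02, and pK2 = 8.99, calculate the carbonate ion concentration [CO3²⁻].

[CO2*] = KH · pCO2 = 10^(−1.38) × 839×10^-6 = 3.498×10^-5 mol/kg
α₀ = 1/(1 + K1/[H⁺] + K1K2/[H⁺]²) = 1/(1 + 10^+1.67 + 10^+0.37) = 0.01995
DIC = [CO2*]/α₀ = 3.498×10^-5 / 0.01995 = 1.753 mmol/kg
[CO3²⁻] = α₂·DIC; α₂ = 0.04677, so [CO3²⁻] = 0.04677 × 1.753 = 0.0820 mmol/kg

[CO3²⁻] = 0.0820 mmol/kg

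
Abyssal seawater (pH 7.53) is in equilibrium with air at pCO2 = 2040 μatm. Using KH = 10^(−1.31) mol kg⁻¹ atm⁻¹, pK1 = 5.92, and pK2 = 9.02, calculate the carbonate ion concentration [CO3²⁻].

[CO2*] = KH · pCO2 = 10^(−1.31) × 2040×10^-6 = 9.991×10^-5 mol/kg
α₀ = 1/(1 + K1/[H⁺] + K1K2/[H⁺]²) = 1/(1 + 10^+1.61 + 10^+0.12) = 0.02323
DIC = [CO2*]/α₀ = 9.991×10^-5 / 0.02323 = 4.302 mmol/kg
[CO3²⁻] = α₂·DIC; α₂ = 0.03062, so [CO3²⁻] = 0.03062 × 4.302 = 0.132 mmol/kg

[CO3²⁻] = 0.132 mmol/kg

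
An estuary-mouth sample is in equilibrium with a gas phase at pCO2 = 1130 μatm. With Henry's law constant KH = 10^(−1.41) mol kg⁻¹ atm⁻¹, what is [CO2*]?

[CO2*] = 44.0 μmol/kg

KH = 10^(−1.41) = 3.890×10^-2 mol kg⁻¹ atm⁻¹
[CO2*] = KH · pCO2 = 3.890×10^-2 × 1130×10^-6 atm = 4.40×10^-5 mol/kg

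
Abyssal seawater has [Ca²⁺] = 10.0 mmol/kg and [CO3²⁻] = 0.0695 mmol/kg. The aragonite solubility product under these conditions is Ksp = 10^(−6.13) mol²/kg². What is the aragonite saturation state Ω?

Ω = 0.938

Ksp = 10^(−6.13) = 7.413×10^-7
Ω = [Ca²⁺][CO3²⁻]/Ksp = (10.0×10^-3)(0.0695×10^-3) / 7.413×10^-7 = 0.938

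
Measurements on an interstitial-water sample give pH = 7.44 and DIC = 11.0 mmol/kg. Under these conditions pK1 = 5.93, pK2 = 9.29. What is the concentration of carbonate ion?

[CO3²⁻] = 0.149 mmol/kg

α₂ = 1 / (1 + [H⁺]/K2 + [H⁺]²/(K1K2)) = 1 / (1 + 10^+1.85 + 10^+0.34)
   = 1 / (1 + 70.795 + 2.1878) = 1/73.982 = 0.01352
[CO3²⁻] = α₂ × DIC = 0.01352 × 11.0 = 0.149 mmol/kg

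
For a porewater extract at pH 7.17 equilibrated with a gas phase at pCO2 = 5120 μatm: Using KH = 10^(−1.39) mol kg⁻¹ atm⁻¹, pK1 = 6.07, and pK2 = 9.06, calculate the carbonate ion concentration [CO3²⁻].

[CO2*] = KH · pCO2 = 10^(−1.39) × 5120×10^-6 = 2.086×10^-4 mol/kg
α₀ = 1/(1 + K1/[H⁺] + K1K2/[H⁺]²) = 1/(1 + 10^+1.10 + 10^-0.79) = 0.07272
DIC = [CO2*]/α₀ = 2.086×10^-4 / 0.07272 = 2.868 mmol/kg
[CO3²⁻] = α₂·DIC; α₂ = 0.01179, so [CO3²⁻] = 0.01179 × 2.868 = 0.0338 mmol/kg

[CO3²⁻] = 0.0338 mmol/kg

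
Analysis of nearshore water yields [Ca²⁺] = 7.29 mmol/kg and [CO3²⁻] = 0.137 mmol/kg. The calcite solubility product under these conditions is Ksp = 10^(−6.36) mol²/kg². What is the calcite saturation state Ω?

Ksp = 10^(−6.36) = 4.365×10^-7
Ω = [Ca²⁺][CO3²⁻]/Ksp = (7.29×10^-3)(0.137×10^-3) / 4.365×10^-7 = 2.29

Ω = 2.29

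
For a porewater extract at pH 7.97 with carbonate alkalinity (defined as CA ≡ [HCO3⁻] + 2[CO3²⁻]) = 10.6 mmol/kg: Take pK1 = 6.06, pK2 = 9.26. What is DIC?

DIC = 10.2 mmol/kg

CA = [HCO3⁻] + 2[CO3²⁻] = (α₁ + 2α₂)·DIC
At pH 7.97: [H⁺]/K1 = 10^-1.91 = 0.012303, K2/[H⁺] = 10^-1.29 = 0.051286
α₁ = 1/(1 + 0.012303 + 0.051286) = 1/1.0636 = 0.9402; α₂ = α₁·K2/[H⁺] = 0.04822
α₁ + 2α₂ = 1.0367
DIC = CA / (α₁ + 2α₂) = 10.6 / 1.0367 = 10.2 mmol/kg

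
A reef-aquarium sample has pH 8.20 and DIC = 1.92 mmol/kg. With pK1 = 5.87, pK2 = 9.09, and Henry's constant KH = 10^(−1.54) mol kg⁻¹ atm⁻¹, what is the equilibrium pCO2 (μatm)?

pCO2 = 275 μatm

α₀ = 1 / (1 + K1/[H⁺] + K1K2/[H⁺]²) = 1 / (1 + 10^+2.33 + 10^+1.44)
   = 1 / (1 + 213.80 + 27.542) = 1/242.34 = 0.004126
[CO2*] = α₀ × DIC = 0.004126 × 1.92 = 0.007923 mmol/kg = 7.923 μmol/kg
pCO2 = [CO2*]/KH = 7.923×10^-6 / 2.884×10^-2 = 275 μatm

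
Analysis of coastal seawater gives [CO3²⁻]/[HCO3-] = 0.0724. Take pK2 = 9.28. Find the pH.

From K2 = [H⁺][CO3²⁻]/[HCO3-]:  pH = pK2 + log₁₀([CO3²⁻]/[HCO3-])
log₁₀(0.0724) = -1.140
pH = 9.28 + (-1.140) = 8.14

pH = 8.14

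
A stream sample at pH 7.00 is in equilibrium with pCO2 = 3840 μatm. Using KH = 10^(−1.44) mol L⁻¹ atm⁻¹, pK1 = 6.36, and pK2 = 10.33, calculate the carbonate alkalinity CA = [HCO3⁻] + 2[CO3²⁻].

[CO2*] = KH · pCO2 = 10^(−1.44) × 3840×10^-6 = 1.394×10^-4 mol/L
α₀ = 1/(1 + K1/[H⁺] + K1K2/[H⁺]²) = 1/(1 + 10^+0.64 + 10^-2.69) = 0.1863
DIC = [CO2*]/α₀ = 1.394×10^-4 / 0.1863 = 0.7483 mmol/L
CA = (α₁ + 2α₂)·DIC = (0.8133 + 2×0.0003804) × 0.7483 = 0.609 mmol/L

CA = 0.609 mmol/L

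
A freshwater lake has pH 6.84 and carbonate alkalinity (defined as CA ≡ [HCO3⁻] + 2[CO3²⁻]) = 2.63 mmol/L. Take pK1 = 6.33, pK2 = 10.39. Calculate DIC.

DIC = 3.44 mmol/L

CA = [HCO3⁻] + 2[CO3²⁻] = (α₁ + 2α₂)·DIC
At pH 6.84: [H⁺]/K1 = 10^-0.51 = 0.30903, K2/[H⁺] = 10^-3.55 = 0.00028184
α₁ = 1/(1 + 0.30903 + 0.00028184) = 1/1.3093 = 0.7638; α₂ = α₁·K2/[H⁺] = 0.0002153
α₁ + 2α₂ = 0.7642
DIC = CA / (α₁ + 2α₂) = 2.63 / 0.7642 = 3.44 mmol/L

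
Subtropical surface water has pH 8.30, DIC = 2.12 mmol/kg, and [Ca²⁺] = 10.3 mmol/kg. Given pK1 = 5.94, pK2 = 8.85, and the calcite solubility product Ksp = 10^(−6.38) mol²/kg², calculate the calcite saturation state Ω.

Ω = 11.5

α₂ = 1 / (1 + [H⁺]/K2 + [H⁺]²/(K1K2)) = 1 / (1 + 10^+0.55 + 10^-1.81)
   = 1 / (1 + 3.5481 + 0.015488) = 1/4.5636 = 0.2191
[CO3²⁻] = α₂ × DIC = 0.2191 × 2.12 = 0.4645 mmol/kg
Ksp = 10^(−6.38) = 4.169×10^-7
Ω = [Ca²⁺][CO3²⁻]/Ksp = (10.3×10^-3)(4.645×10^-4) / 4.169×10^-7 = 11.5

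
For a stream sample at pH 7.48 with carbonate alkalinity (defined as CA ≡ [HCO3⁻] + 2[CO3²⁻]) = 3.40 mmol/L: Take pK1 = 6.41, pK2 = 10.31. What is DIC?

DIC = 3.68 mmol/L

CA = [HCO3⁻] + 2[CO3²⁻] = (α₁ + 2α₂)·DIC
At pH 7.48: [H⁺]/K1 = 10^-1.07 = 0.085114, K2/[H⁺] = 10^-2.83 = 0.0014791
α₁ = 1/(1 + 0.085114 + 0.0014791) = 1/1.0866 = 0.9203; α₂ = α₁·K2/[H⁺] = 0.001361
α₁ + 2α₂ = 0.9230
DIC = CA / (α₁ + 2α₂) = 3.40 / 0.9230 = 3.68 mmol/L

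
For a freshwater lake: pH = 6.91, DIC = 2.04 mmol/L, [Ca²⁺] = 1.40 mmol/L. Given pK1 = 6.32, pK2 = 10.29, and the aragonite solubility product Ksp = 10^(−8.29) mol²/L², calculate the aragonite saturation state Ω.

Ω = 0.185

α₂ = 1 / (1 + [H⁺]/K2 + [H⁺]²/(K1K2)) = 1 / (1 + 10^+3.38 + 10^+2.79)
   = 1 / (1 + 2398.8 + 616.60) = 1/3016.4 = 0.0003315
[CO3²⁻] = α₂ × DIC = 0.0003315 × 2.04 = 0.0006763 mmol/L = 0.6763 μmol/L
Ksp = 10^(−8.29) = 5.129×10^-9
Ω = [Ca²⁺][CO3²⁻]/Ksp = (1.40×10^-3)(6.763×10^-7) / 5.129×10^-9 = 0.185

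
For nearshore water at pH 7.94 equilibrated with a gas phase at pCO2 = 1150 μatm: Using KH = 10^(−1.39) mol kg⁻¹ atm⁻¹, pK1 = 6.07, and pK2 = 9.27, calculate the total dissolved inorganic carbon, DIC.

[CO2*] = KH · pCO2 = 10^(−1.39) × 1150×10^-6 = 4.685×10^-5 mol/kg
α₀ = 1/(1 + K1/[H⁺] + K1K2/[H⁺]²) = 1/(1 + 10^+1.87 + 10^+0.54) = 0.01272
DIC = [CO2*]/α₀ = 4.685×10^-5 / 0.01272 = 3.68 mmol/kg

DIC = 3.68 mmol/kg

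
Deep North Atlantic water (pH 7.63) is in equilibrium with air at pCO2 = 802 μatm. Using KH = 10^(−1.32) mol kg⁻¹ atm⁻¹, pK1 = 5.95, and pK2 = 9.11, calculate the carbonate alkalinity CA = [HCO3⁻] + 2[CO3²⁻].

[CO2*] = KH · pCO2 = 10^(−1.32) × 802×10^-6 = 3.839×10^-5 mol/kg
α₀ = 1/(1 + K1/[H⁺] + K1K2/[H⁺]²) = 1/(1 + 10^+1.68 + 10^+0.20) = 0.01982
DIC = [CO2*]/α₀ = 3.839×10^-5 / 0.01982 = 1.936 mmol/kg
CA = (α₁ + 2α₂)·DIC = (0.9488 + 2×0.03142) × 1.936 = 1.96 mmol/kg

CA = 1.96 mmol/kg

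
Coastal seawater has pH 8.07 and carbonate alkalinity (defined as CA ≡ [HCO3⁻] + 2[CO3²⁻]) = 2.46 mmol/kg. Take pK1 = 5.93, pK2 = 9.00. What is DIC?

CA = [HCO3⁻] + 2[CO3²⁻] = (α₁ + 2α₂)·DIC
At pH 8.07: [H⁺]/K1 = 10^-2.14 = 0.0072444, K2/[H⁺] = 10^-0.93 = 0.11749
α₁ = 1/(1 + 0.0072444 + 0.11749) = 1/1.1247 = 0.8891; α₂ = α₁·K2/[H⁺] = 0.1045
α₁ + 2α₂ = 1.0980
DIC = CA / (α₁ + 2α₂) = 2.46 / 1.0980 = 2.24 mmol/kg

DIC = 2.24 mmol/kg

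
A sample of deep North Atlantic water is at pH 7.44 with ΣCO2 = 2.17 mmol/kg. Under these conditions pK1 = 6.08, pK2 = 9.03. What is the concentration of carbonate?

α₂ = 1 / (1 + [H⁺]/K2 + [H⁺]²/(K1K2)) = 1 / (1 + 10^+1.59 + 10^+0.23)
   = 1 / (1 + 38.905 + 1.6982) = 1/41.603 = 0.02404
[CO3²⁻] = α₂ × DIC = 0.02404 × 2.17 = 0.0522 mmol/kg

[CO3²⁻] = 0.0522 mmol/kg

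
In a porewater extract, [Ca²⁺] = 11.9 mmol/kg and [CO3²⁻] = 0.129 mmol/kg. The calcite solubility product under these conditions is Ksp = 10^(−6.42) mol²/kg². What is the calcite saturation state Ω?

Ω = 4.04

Ksp = 10^(−6.42) = 3.802×10^-7
Ω = [Ca²⁺][CO3²⁻]/Ksp = (11.9×10^-3)(0.129×10^-3) / 3.802×10^-7 = 4.04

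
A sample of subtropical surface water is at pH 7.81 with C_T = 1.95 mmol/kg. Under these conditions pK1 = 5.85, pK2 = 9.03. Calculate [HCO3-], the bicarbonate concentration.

α₁ = 1 / (1 + [H⁺]/K1 + K2/[H⁺]) = 1 / (1 + 10^-1.96 + 10^-1.22)
   = 1 / (1 + 0.010965 + 0.060256) = 1/1.0712 = 0.9335
[HCO3⁻] = α₁ × DIC = 0.9335 × 1.95 = 1.82 mmol/kg

[HCO3⁻] = 1.82 mmol/kg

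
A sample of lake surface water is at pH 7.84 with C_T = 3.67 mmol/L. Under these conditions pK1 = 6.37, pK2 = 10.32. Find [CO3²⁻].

[CO3²⁻] = 11.7 μmol/L

α₂ = 1 / (1 + [H⁺]/K2 + [H⁺]²/(K1K2)) = 1 / (1 + 10^+2.48 + 10^+1.01)
   = 1 / (1 + 302.00 + 10.233) = 1/313.23 = 0.003193
[CO3²⁻] = α₂ × DIC = 0.003193 × 3.67 = 0.0117 mmol/L = 11.7 μmol/L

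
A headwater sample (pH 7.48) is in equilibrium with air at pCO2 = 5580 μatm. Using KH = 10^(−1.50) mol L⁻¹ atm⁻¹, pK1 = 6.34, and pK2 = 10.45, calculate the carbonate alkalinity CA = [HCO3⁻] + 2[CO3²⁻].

[CO2*] = KH · pCO2 = 10^(−1.50) × 5580×10^-6 = 1.765×10^-4 mol/L
α₀ = 1/(1 + K1/[H⁺] + K1K2/[H⁺]²) = 1/(1 + 10^+1.14 + 10^-1.83) = 0.06748
DIC = [CO2*]/α₀ = 1.765×10^-4 / 0.06748 = 2.615 mmol/L
CA = (α₁ + 2α₂)·DIC = (0.9315 + 2×0.0009981) × 2.615 = 2.44 mmol/L

CA = 2.44 mmol/L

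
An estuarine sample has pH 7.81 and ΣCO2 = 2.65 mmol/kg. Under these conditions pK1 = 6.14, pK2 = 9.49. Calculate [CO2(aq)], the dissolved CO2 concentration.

[CO2*] = 0.0544 mmol/kg

α₀ = 1 / (1 + K1/[H⁺] + K1K2/[H⁺]²) = 1 / (1 + 10^+1.67 + 10^-0.01)
   = 1 / (1 + 46.774 + 0.97724) = 1/48.751 = 0.02051
[CO2*] = α₀ × DIC = 0.02051 × 2.65 = 0.0544 mmol/kg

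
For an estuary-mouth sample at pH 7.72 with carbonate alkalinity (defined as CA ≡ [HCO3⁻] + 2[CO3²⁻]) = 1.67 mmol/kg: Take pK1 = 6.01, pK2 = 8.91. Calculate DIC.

CA = [HCO3⁻] + 2[CO3²⁻] = (α₁ + 2α₂)·DIC
At pH 7.72: [H⁺]/K1 = 10^-1.71 = 0.019498, K2/[H⁺] = 10^-1.19 = 0.064565
α₁ = 1/(1 + 0.019498 + 0.064565) = 1/1.0841 = 0.9225; α₂ = α₁·K2/[H⁺] = 0.05956
α₁ + 2α₂ = 1.0416
DIC = CA / (α₁ + 2α₂) = 1.67 / 1.0416 = 1.60 mmol/kg

DIC = 1.60 mmol/kg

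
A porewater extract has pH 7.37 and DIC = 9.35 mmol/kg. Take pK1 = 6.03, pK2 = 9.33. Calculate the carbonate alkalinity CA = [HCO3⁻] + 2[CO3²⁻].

CA = 9.04 mmol/kg

CA = [HCO3⁻] + 2[CO3²⁻] = (α₁ + 2α₂)·DIC
At pH 7.37: [H⁺]/K1 = 10^-1.34 = 0.045709, K2/[H⁺] = 10^-1.96 = 0.010965
α₁ = 1/(1 + 0.045709 + 0.010965) = 1/1.0567 = 0.9464; α₂ = α₁·K2/[H⁺] = 0.01038
α₁ + 2α₂ = 0.9671
CA = 0.9671 × 9.35 = 9.04 mmol/kg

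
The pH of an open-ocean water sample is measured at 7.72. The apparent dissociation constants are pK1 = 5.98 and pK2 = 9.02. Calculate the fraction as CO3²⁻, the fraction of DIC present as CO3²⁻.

α₂ = 1 / (1 + [H⁺]/K2 + [H⁺]²/(K1K2)) = 1 / (1 + 10^+1.30 + 10^-0.44)
   = 1 / (1 + 19.953 + 0.36308) = 1/21.316 = 0.04691

α₂ = 0.0469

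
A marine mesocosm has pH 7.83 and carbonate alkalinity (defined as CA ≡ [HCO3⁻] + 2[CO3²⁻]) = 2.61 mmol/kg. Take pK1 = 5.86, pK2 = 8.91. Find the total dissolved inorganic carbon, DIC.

DIC = 2.45 mmol/kg

CA = [HCO3⁻] + 2[CO3²⁻] = (α₁ + 2α₂)·DIC
At pH 7.83: [H⁺]/K1 = 10^-1.97 = 0.010715, K2/[H⁺] = 10^-1.08 = 0.083176
α₁ = 1/(1 + 0.010715 + 0.083176) = 1/1.0939 = 0.9142; α₂ = α₁·K2/[H⁺] = 0.07604
α₁ + 2α₂ = 1.0662
DIC = CA / (α₁ + 2α₂) = 2.61 / 1.0662 = 2.45 mmol/kg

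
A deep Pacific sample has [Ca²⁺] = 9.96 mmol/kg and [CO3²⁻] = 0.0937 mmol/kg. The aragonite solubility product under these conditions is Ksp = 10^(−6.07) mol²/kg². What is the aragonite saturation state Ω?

Ω = 1.10

Ksp = 10^(−6.07) = 8.511×10^-7
Ω = [Ca²⁺][CO3²⁻]/Ksp = (9.96×10^-3)(0.0937×10^-3) / 8.511×10^-7 = 1.10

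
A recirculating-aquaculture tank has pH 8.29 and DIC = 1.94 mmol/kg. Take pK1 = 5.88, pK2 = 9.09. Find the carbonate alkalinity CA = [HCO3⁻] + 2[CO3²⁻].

CA = [HCO3⁻] + 2[CO3²⁻] = (α₁ + 2α₂)·DIC
At pH 8.29: [H⁺]/K1 = 10^-2.41 = 0.0038905, K2/[H⁺] = 10^-0.80 = 0.15849
α₁ = 1/(1 + 0.0038905 + 0.15849) = 1/1.1624 = 0.8603; α₂ = α₁·K2/[H⁺] = 0.1363
α₁ + 2α₂ = 1.1330
CA = 1.1330 × 1.94 = 2.20 mmol/kg

CA = 2.20 mmol/kg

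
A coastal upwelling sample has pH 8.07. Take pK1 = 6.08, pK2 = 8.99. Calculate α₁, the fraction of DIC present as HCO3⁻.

α₁ = 1 / (1 + [H⁺]/K1 + K2/[H⁺]) = 1 / (1 + 10^-1.99 + 10^-0.92)
   = 1 / (1 + 0.010233 + 0.12023) = 1/1.1305 = 0.8846

α₁ = 0.885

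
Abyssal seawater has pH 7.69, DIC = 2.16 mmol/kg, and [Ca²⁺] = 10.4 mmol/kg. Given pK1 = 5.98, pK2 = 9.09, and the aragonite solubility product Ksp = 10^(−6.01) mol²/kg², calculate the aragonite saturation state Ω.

α₂ = 1 / (1 + [H⁺]/K2 + [H⁺]²/(K1K2)) = 1 / (1 + 10^+1.40 + 10^-0.31)
   = 1 / (1 + 25.119 + 0.48978) = 1/26.609 = 0.03758
[CO3²⁻] = α₂ × DIC = 0.03758 × 2.16 = 0.08118 mmol/kg
Ksp = 10^(−6.01) = 9.772×10^-7
Ω = [Ca²⁺][CO3²⁻]/Ksp = (10.4×10^-3)(8.118×10^-5) / 9.772×10^-7 = 0.864

Ω = 0.864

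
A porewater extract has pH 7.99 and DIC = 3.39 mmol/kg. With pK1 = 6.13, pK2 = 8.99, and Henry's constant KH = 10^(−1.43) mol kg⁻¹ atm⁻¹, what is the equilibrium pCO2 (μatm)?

α₀ = 1 / (1 + K1/[H⁺] + K1K2/[H⁺]²) = 1 / (1 + 10^+1.86 + 10^+0.86)
   = 1 / (1 + 72.444 + 7.2444) = 1/80.688 = 0.01239
[CO2*] = α₀ × DIC = 0.01239 × 3.39 = 0.04201 mmol/kg
pCO2 = [CO2*]/KH = 4.201×10^-5 / 3.715×10^-2 = 1130 μatm

pCO2 = 1130 μatm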